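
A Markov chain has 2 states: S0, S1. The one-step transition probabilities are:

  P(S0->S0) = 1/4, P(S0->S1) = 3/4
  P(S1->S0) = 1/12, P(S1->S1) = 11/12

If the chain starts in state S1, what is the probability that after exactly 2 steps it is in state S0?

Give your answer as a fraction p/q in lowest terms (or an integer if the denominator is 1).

Computing P^2 by repeated multiplication:
P^1 =
  S0: [1/4, 3/4]
  S1: [1/12, 11/12]
P^2 =
  S0: [1/8, 7/8]
  S1: [7/72, 65/72]

(P^2)[S1 -> S0] = 7/72

Answer: 7/72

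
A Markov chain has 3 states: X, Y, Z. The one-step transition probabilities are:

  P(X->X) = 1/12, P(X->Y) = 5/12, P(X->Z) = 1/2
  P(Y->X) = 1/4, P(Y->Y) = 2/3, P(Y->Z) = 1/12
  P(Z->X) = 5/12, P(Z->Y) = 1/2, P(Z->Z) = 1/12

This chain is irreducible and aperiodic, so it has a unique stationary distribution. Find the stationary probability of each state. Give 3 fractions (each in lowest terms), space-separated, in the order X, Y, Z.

The stationary distribution satisfies pi = pi * P, i.e.:
  pi_X = 1/12*pi_X + 1/4*pi_Y + 5/12*pi_Z
  pi_Y = 5/12*pi_X + 2/3*pi_Y + 1/2*pi_Z
  pi_Z = 1/2*pi_X + 1/12*pi_Y + 1/12*pi_Z
with normalization: pi_X + pi_Y + pi_Z = 1.

Using the first 2 balance equations plus normalization, the linear system A*pi = b is:
  [-11/12, 1/4, 5/12] . pi = 0
  [5/12, -1/3, 1/2] . pi = 0
  [1, 1, 1] . pi = 1

Solving yields:
  pi_X = 19/79
  pi_Y = 91/158
  pi_Z = 29/158

Verification (pi * P):
  19/79*1/12 + 91/158*1/4 + 29/158*5/12 = 19/79 = pi_X  (ok)
  19/79*5/12 + 91/158*2/3 + 29/158*1/2 = 91/158 = pi_Y  (ok)
  19/79*1/2 + 91/158*1/12 + 29/158*1/12 = 29/158 = pi_Z  (ok)

Answer: 19/79 91/158 29/158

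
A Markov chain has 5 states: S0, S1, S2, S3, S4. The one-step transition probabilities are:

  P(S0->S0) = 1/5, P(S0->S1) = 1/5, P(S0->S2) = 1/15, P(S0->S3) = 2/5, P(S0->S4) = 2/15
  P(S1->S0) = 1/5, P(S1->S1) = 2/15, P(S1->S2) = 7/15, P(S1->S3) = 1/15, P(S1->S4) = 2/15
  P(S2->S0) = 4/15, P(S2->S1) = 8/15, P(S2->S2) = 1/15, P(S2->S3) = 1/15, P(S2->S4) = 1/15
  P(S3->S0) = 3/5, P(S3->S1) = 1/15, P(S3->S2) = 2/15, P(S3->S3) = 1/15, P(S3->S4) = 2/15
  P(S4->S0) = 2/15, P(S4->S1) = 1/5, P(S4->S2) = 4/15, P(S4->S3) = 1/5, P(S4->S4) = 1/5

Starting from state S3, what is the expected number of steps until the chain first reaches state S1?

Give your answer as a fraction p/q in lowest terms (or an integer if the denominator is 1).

Let h_i = expected steps to first reach S1 from state i.
Boundary: h_S1 = 0.
First-step equations for the other states:
  h_S0 = 1 + 1/5*h_S0 + 1/5*h_S1 + 1/15*h_S2 + 2/5*h_S3 + 2/15*h_S4
  h_S2 = 1 + 4/15*h_S0 + 8/15*h_S1 + 1/15*h_S2 + 1/15*h_S3 + 1/15*h_S4
  h_S3 = 1 + 3/5*h_S0 + 1/15*h_S1 + 2/15*h_S2 + 1/15*h_S3 + 2/15*h_S4
  h_S4 = 1 + 2/15*h_S0 + 1/5*h_S1 + 4/15*h_S2 + 1/5*h_S3 + 1/5*h_S4

Substituting h_S1 = 0 and rearranging gives the linear system (I - Q) h = 1:
  [4/5, -1/15, -2/5, -2/15] . (h_S0, h_S2, h_S3, h_S4) = 1
  [-4/15, 14/15, -1/15, -1/15] . (h_S0, h_S2, h_S3, h_S4) = 1
  [-3/5, -2/15, 14/15, -2/15] . (h_S0, h_S2, h_S3, h_S4) = 1
  [-2/15, -4/15, -1/5, 4/5] . (h_S0, h_S2, h_S3, h_S4) = 1

Solving yields:
  h_S0 = 64905/13189
  h_S2 = 41895/13189
  h_S3 = 70245/13189
  h_S4 = 58830/13189

Starting state is S3, so the expected hitting time is h_S3 = 70245/13189.

Answer: 70245/13189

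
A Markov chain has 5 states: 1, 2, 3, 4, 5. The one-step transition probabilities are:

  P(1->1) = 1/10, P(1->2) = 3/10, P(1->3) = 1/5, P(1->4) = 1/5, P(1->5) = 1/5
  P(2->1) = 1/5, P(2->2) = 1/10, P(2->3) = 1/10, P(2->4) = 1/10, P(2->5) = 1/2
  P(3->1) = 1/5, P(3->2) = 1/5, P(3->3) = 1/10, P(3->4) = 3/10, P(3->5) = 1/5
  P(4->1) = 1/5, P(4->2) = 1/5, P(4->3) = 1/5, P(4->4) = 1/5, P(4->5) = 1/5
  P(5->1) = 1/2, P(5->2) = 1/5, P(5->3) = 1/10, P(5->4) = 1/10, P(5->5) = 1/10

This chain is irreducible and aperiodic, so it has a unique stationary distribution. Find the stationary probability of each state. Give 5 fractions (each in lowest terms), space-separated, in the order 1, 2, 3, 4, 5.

The stationary distribution satisfies pi = pi * P, i.e.:
  pi_1 = 1/10*pi_1 + 1/5*pi_2 + 1/5*pi_3 + 1/5*pi_4 + 1/2*pi_5
  pi_2 = 3/10*pi_1 + 1/10*pi_2 + 1/5*pi_3 + 1/5*pi_4 + 1/5*pi_5
  pi_3 = 1/5*pi_1 + 1/10*pi_2 + 1/10*pi_3 + 1/5*pi_4 + 1/10*pi_5
  pi_4 = 1/5*pi_1 + 1/10*pi_2 + 3/10*pi_3 + 1/5*pi_4 + 1/10*pi_5
  pi_5 = 1/5*pi_1 + 1/2*pi_2 + 1/5*pi_3 + 1/5*pi_4 + 1/10*pi_5
with normalization: pi_1 + pi_2 + pi_3 + pi_4 + pi_5 = 1.

Using the first 4 balance equations plus normalization, the linear system A*pi = b is:
  [-9/10, 1/5, 1/5, 1/5, 1/2] . pi = 0
  [3/10, -9/10, 1/5, 1/5, 1/5] . pi = 0
  [1/5, 1/10, -9/10, 1/5, 1/10] . pi = 0
  [1/5, 1/10, 3/10, -4/5, 1/10] . pi = 0
  [1, 1, 1, 1, 1] . pi = 1

Solving yields:
  pi_1 = 163/661
  pi_2 = 135/661
  pi_3 = 1030/7271
  pi_4 = 1236/7271
  pi_5 = 157/661

Verification (pi * P):
  163/661*1/10 + 135/661*1/5 + 1030/7271*1/5 + 1236/7271*1/5 + 157/661*1/2 = 163/661 = pi_1  (ok)
  163/661*3/10 + 135/661*1/10 + 1030/7271*1/5 + 1236/7271*1/5 + 157/661*1/5 = 135/661 = pi_2  (ok)
  163/661*1/5 + 135/661*1/10 + 1030/7271*1/10 + 1236/7271*1/5 + 157/661*1/10 = 1030/7271 = pi_3  (ok)
  163/661*1/5 + 135/661*1/10 + 1030/7271*3/10 + 1236/7271*1/5 + 157/661*1/10 = 1236/7271 = pi_4  (ok)
  163/661*1/5 + 135/661*1/2 + 1030/7271*1/5 + 1236/7271*1/5 + 157/661*1/10 = 157/661 = pi_5  (ok)

Answer: 163/661 135/661 1030/7271 1236/7271 157/661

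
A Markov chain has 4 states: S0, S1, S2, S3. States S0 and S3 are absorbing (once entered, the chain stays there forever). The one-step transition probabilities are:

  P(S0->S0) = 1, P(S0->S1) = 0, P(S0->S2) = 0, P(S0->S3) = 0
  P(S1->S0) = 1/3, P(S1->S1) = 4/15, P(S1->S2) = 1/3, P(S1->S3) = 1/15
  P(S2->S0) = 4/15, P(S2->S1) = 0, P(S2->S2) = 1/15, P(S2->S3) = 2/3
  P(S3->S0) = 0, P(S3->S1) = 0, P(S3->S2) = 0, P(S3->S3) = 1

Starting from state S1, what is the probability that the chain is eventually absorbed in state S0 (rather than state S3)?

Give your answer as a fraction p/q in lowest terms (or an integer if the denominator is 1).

Answer: 45/77

Derivation:
Let a_i = P(absorbed in S0 | start in state i).
Boundary conditions: a_S0 = 1, a_S3 = 0.
For each transient state i, a_i = sum_j P(i->j) * a_j:
  a_S1 = 1/3*a_S0 + 4/15*a_S1 + 1/3*a_S2 + 1/15*a_S3
  a_S2 = 4/15*a_S0 + 0*a_S1 + 1/15*a_S2 + 2/3*a_S3

Substituting a_S0 = 1 and a_S3 = 0, rearrange to (I - Q) a = r where r[i] = P(i -> S0):
  [11/15, -1/3] . (a_S1, a_S2) = 1/3
  [0, 14/15] . (a_S1, a_S2) = 4/15

Solving yields:
  a_S1 = 45/77
  a_S2 = 2/7

Starting state is S1, so the absorption probability is a_S1 = 45/77.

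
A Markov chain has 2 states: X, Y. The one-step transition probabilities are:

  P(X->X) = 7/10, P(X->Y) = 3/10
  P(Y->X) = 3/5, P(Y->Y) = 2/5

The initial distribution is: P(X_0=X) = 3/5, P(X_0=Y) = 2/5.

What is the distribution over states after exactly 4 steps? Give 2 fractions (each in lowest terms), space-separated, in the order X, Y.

Answer: 33333/50000 16667/50000

Derivation:
Propagating the distribution step by step (d_{t+1} = d_t * P):
d_0 = (X=3/5, Y=2/5)
  d_1[X] = 3/5*7/10 + 2/5*3/5 = 33/50
  d_1[Y] = 3/5*3/10 + 2/5*2/5 = 17/50
d_1 = (X=33/50, Y=17/50)
  d_2[X] = 33/50*7/10 + 17/50*3/5 = 333/500
  d_2[Y] = 33/50*3/10 + 17/50*2/5 = 167/500
d_2 = (X=333/500, Y=167/500)
  d_3[X] = 333/500*7/10 + 167/500*3/5 = 3333/5000
  d_3[Y] = 333/500*3/10 + 167/500*2/5 = 1667/5000
d_3 = (X=3333/5000, Y=1667/5000)
  d_4[X] = 3333/5000*7/10 + 1667/5000*3/5 = 33333/50000
  d_4[Y] = 3333/5000*3/10 + 1667/5000*2/5 = 16667/50000
d_4 = (X=33333/50000, Y=16667/50000)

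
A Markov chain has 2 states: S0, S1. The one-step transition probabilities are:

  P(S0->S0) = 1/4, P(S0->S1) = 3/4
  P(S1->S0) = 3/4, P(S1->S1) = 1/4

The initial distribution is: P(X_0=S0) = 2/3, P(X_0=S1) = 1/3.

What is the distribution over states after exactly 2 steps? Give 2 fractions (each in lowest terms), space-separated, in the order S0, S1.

Propagating the distribution step by step (d_{t+1} = d_t * P):
d_0 = (S0=2/3, S1=1/3)
  d_1[S0] = 2/3*1/4 + 1/3*3/4 = 5/12
  d_1[S1] = 2/3*3/4 + 1/3*1/4 = 7/12
d_1 = (S0=5/12, S1=7/12)
  d_2[S0] = 5/12*1/4 + 7/12*3/4 = 13/24
  d_2[S1] = 5/12*3/4 + 7/12*1/4 = 11/24
d_2 = (S0=13/24, S1=11/24)

Answer: 13/24 11/24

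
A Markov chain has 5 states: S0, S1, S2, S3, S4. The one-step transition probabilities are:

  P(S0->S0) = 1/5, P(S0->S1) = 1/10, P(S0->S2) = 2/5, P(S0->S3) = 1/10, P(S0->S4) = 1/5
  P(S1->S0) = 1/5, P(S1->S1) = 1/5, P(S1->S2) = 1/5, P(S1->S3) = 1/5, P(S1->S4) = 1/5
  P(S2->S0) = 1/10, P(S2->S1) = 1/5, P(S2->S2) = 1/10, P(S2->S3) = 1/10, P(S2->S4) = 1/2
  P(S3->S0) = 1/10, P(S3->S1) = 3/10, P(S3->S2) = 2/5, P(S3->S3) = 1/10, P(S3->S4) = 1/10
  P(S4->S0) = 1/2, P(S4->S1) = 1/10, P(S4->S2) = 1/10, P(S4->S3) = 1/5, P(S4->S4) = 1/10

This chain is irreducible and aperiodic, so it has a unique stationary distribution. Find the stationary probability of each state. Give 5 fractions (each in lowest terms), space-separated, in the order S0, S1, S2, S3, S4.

Answer: 798/3431 575/3431 784/3431 480/3431 794/3431

Derivation:
The stationary distribution satisfies pi = pi * P, i.e.:
  pi_S0 = 1/5*pi_S0 + 1/5*pi_S1 + 1/10*pi_S2 + 1/10*pi_S3 + 1/2*pi_S4
  pi_S1 = 1/10*pi_S0 + 1/5*pi_S1 + 1/5*pi_S2 + 3/10*pi_S3 + 1/10*pi_S4
  pi_S2 = 2/5*pi_S0 + 1/5*pi_S1 + 1/10*pi_S2 + 2/5*pi_S3 + 1/10*pi_S4
  pi_S3 = 1/10*pi_S0 + 1/5*pi_S1 + 1/10*pi_S2 + 1/10*pi_S3 + 1/5*pi_S4
  pi_S4 = 1/5*pi_S0 + 1/5*pi_S1 + 1/2*pi_S2 + 1/10*pi_S3 + 1/10*pi_S4
with normalization: pi_S0 + pi_S1 + pi_S2 + pi_S3 + pi_S4 = 1.

Using the first 4 balance equations plus normalization, the linear system A*pi = b is:
  [-4/5, 1/5, 1/10, 1/10, 1/2] . pi = 0
  [1/10, -4/5, 1/5, 3/10, 1/10] . pi = 0
  [2/5, 1/5, -9/10, 2/5, 1/10] . pi = 0
  [1/10, 1/5, 1/10, -9/10, 1/5] . pi = 0
  [1, 1, 1, 1, 1] . pi = 1

Solving yields:
  pi_S0 = 798/3431
  pi_S1 = 575/3431
  pi_S2 = 784/3431
  pi_S3 = 480/3431
  pi_S4 = 794/3431

Verification (pi * P):
  798/3431*1/5 + 575/3431*1/5 + 784/3431*1/10 + 480/3431*1/10 + 794/3431*1/2 = 798/3431 = pi_S0  (ok)
  798/3431*1/10 + 575/3431*1/5 + 784/3431*1/5 + 480/3431*3/10 + 794/3431*1/10 = 575/3431 = pi_S1  (ok)
  798/3431*2/5 + 575/3431*1/5 + 784/3431*1/10 + 480/3431*2/5 + 794/3431*1/10 = 784/3431 = pi_S2  (ok)
  798/3431*1/10 + 575/3431*1/5 + 784/3431*1/10 + 480/3431*1/10 + 794/3431*1/5 = 480/3431 = pi_S3  (ok)
  798/3431*1/5 + 575/3431*1/5 + 784/3431*1/2 + 480/3431*1/10 + 794/3431*1/10 = 794/3431 = pi_S4  (ok)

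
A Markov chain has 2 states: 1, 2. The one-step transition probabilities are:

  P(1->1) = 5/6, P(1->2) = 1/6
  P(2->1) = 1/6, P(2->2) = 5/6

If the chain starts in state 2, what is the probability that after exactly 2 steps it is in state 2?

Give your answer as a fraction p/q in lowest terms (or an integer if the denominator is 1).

Answer: 13/18

Derivation:
Computing P^2 by repeated multiplication:
P^1 =
  1: [5/6, 1/6]
  2: [1/6, 5/6]
P^2 =
  1: [13/18, 5/18]
  2: [5/18, 13/18]

(P^2)[2 -> 2] = 13/18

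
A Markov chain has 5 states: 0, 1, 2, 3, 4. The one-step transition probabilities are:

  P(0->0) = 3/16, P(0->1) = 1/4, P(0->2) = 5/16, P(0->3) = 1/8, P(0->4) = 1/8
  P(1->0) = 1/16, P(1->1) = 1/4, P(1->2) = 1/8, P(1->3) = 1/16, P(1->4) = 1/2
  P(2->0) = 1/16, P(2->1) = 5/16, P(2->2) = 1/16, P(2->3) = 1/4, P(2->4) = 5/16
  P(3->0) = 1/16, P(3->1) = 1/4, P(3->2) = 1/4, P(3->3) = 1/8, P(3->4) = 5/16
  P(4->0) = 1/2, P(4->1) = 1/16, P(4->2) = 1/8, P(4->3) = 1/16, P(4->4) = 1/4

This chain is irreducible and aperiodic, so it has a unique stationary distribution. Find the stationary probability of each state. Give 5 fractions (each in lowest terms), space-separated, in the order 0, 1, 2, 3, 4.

Answer: 5923/27237 16819/81711 13855/81711 9403/81711 7955/27237

Derivation:
The stationary distribution satisfies pi = pi * P, i.e.:
  pi_0 = 3/16*pi_0 + 1/16*pi_1 + 1/16*pi_2 + 1/16*pi_3 + 1/2*pi_4
  pi_1 = 1/4*pi_0 + 1/4*pi_1 + 5/16*pi_2 + 1/4*pi_3 + 1/16*pi_4
  pi_2 = 5/16*pi_0 + 1/8*pi_1 + 1/16*pi_2 + 1/4*pi_3 + 1/8*pi_4
  pi_3 = 1/8*pi_0 + 1/16*pi_1 + 1/4*pi_2 + 1/8*pi_3 + 1/16*pi_4
  pi_4 = 1/8*pi_0 + 1/2*pi_1 + 5/16*pi_2 + 5/16*pi_3 + 1/4*pi_4
with normalization: pi_0 + pi_1 + pi_2 + pi_3 + pi_4 = 1.

Using the first 4 balance equations plus normalization, the linear system A*pi = b is:
  [-13/16, 1/16, 1/16, 1/16, 1/2] . pi = 0
  [1/4, -3/4, 5/16, 1/4, 1/16] . pi = 0
  [5/16, 1/8, -15/16, 1/4, 1/8] . pi = 0
  [1/8, 1/16, 1/4, -7/8, 1/16] . pi = 0
  [1, 1, 1, 1, 1] . pi = 1

Solving yields:
  pi_0 = 5923/27237
  pi_1 = 16819/81711
  pi_2 = 13855/81711
  pi_3 = 9403/81711
  pi_4 = 7955/27237

Verification (pi * P):
  5923/27237*3/16 + 16819/81711*1/16 + 13855/81711*1/16 + 9403/81711*1/16 + 7955/27237*1/2 = 5923/27237 = pi_0  (ok)
  5923/27237*1/4 + 16819/81711*1/4 + 13855/81711*5/16 + 9403/81711*1/4 + 7955/27237*1/16 = 16819/81711 = pi_1  (ok)
  5923/27237*5/16 + 16819/81711*1/8 + 13855/81711*1/16 + 9403/81711*1/4 + 7955/27237*1/8 = 13855/81711 = pi_2  (ok)
  5923/27237*1/8 + 16819/81711*1/16 + 13855/81711*1/4 + 9403/81711*1/8 + 7955/27237*1/16 = 9403/81711 = pi_3  (ok)
  5923/27237*1/8 + 16819/81711*1/2 + 13855/81711*5/16 + 9403/81711*5/16 + 7955/27237*1/4 = 7955/27237 = pi_4  (ok)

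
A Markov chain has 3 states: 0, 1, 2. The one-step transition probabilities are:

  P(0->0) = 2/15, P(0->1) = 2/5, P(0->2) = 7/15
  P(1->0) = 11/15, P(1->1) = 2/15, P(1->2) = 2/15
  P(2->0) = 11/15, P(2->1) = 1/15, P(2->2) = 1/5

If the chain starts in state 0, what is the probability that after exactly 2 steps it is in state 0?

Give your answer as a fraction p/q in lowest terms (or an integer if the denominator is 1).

Computing P^2 by repeated multiplication:
P^1 =
  0: [2/15, 2/5, 7/15]
  1: [11/15, 2/15, 2/15]
  2: [11/15, 1/15, 1/5]
P^2 =
  0: [49/75, 31/225, 47/225]
  1: [22/75, 8/25, 29/75]
  2: [22/75, 71/225, 88/225]

(P^2)[0 -> 0] = 49/75

Answer: 49/75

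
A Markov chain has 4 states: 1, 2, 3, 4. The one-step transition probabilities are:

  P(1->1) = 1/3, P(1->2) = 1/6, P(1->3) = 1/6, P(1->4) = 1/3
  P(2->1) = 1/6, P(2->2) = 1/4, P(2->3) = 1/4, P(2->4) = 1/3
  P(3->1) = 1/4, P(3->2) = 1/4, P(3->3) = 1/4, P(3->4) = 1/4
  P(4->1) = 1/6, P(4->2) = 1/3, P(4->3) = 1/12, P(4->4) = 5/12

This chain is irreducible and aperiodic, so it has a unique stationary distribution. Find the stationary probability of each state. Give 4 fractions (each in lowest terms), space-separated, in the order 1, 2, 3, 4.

The stationary distribution satisfies pi = pi * P, i.e.:
  pi_1 = 1/3*pi_1 + 1/6*pi_2 + 1/4*pi_3 + 1/6*pi_4
  pi_2 = 1/6*pi_1 + 1/4*pi_2 + 1/4*pi_3 + 1/3*pi_4
  pi_3 = 1/6*pi_1 + 1/4*pi_2 + 1/4*pi_3 + 1/12*pi_4
  pi_4 = 1/3*pi_1 + 1/3*pi_2 + 1/4*pi_3 + 5/12*pi_4
with normalization: pi_1 + pi_2 + pi_3 + pi_4 = 1.

Using the first 3 balance equations plus normalization, the linear system A*pi = b is:
  [-2/3, 1/6, 1/4, 1/6] . pi = 0
  [1/6, -3/4, 1/4, 1/3] . pi = 0
  [1/6, 1/4, -3/4, 1/12] . pi = 0
  [1, 1, 1, 1] . pi = 1

Solving yields:
  pi_1 = 5/23
  pi_2 = 6/23
  pi_3 = 4/23
  pi_4 = 8/23

Verification (pi * P):
  5/23*1/3 + 6/23*1/6 + 4/23*1/4 + 8/23*1/6 = 5/23 = pi_1  (ok)
  5/23*1/6 + 6/23*1/4 + 4/23*1/4 + 8/23*1/3 = 6/23 = pi_2  (ok)
  5/23*1/6 + 6/23*1/4 + 4/23*1/4 + 8/23*1/12 = 4/23 = pi_3  (ok)
  5/23*1/3 + 6/23*1/3 + 4/23*1/4 + 8/23*5/12 = 8/23 = pi_4  (ok)

Answer: 5/23 6/23 4/23 8/23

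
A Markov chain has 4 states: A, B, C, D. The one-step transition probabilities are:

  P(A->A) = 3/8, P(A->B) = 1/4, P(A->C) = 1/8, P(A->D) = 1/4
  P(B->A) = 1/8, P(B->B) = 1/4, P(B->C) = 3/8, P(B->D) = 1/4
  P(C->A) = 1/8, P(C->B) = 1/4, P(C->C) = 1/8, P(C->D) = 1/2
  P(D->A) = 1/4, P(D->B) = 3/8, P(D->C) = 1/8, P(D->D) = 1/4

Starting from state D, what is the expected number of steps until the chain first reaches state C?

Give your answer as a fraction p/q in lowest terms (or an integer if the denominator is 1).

Answer: 124/25

Derivation:
Let h_i = expected steps to first reach C from state i.
Boundary: h_C = 0.
First-step equations for the other states:
  h_A = 1 + 3/8*h_A + 1/4*h_B + 1/8*h_C + 1/4*h_D
  h_B = 1 + 1/8*h_A + 1/4*h_B + 3/8*h_C + 1/4*h_D
  h_D = 1 + 1/4*h_A + 3/8*h_B + 1/8*h_C + 1/4*h_D

Substituting h_C = 0 and rearranging gives the linear system (I - Q) h = 1:
  [5/8, -1/4, -1/4] . (h_A, h_B, h_D) = 1
  [-1/8, 3/4, -1/4] . (h_A, h_B, h_D) = 1
  [-1/4, -3/8, 3/4] . (h_A, h_B, h_D) = 1

Solving yields:
  h_A = 128/25
  h_B = 96/25
  h_D = 124/25

Starting state is D, so the expected hitting time is h_D = 124/25.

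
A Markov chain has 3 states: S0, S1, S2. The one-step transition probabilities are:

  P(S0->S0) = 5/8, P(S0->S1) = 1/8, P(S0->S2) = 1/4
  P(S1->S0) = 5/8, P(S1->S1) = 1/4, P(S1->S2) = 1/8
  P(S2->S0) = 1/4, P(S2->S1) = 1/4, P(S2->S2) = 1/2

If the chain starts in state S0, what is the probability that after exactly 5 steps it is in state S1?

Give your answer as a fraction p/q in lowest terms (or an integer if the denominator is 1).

Answer: 6097/32768

Derivation:
Computing P^5 by repeated multiplication:
P^1 =
  S0: [5/8, 1/8, 1/4]
  S1: [5/8, 1/4, 1/8]
  S2: [1/4, 1/4, 1/2]
P^2 =
  S0: [17/32, 11/64, 19/64]
  S1: [37/64, 11/64, 1/4]
  S2: [7/16, 7/32, 11/32]
P^3 =
  S0: [263/512, 47/256, 155/512]
  S1: [17/32, 91/512, 149/512]
  S2: [127/256, 25/128, 79/256]
P^4 =
  S0: [2095/4096, 761/4096, 155/512]
  S1: [2113/4096, 47/256, 1231/4096]
  S2: [1043/2048, 385/2048, 155/512]
P^5 =
  S0: [2095/4096, 6097/32768, 9911/32768]
  S1: [16787/32768, 6079/32768, 4951/16384]
  S2: [2095/4096, 3053/16384, 4951/16384]

(P^5)[S0 -> S1] = 6097/32768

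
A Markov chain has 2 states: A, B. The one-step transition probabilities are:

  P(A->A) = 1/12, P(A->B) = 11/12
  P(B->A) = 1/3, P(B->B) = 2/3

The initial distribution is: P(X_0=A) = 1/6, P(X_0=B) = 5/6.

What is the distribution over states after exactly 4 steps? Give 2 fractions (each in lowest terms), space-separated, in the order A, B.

Answer: 409/1536 1127/1536

Derivation:
Propagating the distribution step by step (d_{t+1} = d_t * P):
d_0 = (A=1/6, B=5/6)
  d_1[A] = 1/6*1/12 + 5/6*1/3 = 7/24
  d_1[B] = 1/6*11/12 + 5/6*2/3 = 17/24
d_1 = (A=7/24, B=17/24)
  d_2[A] = 7/24*1/12 + 17/24*1/3 = 25/96
  d_2[B] = 7/24*11/12 + 17/24*2/3 = 71/96
d_2 = (A=25/96, B=71/96)
  d_3[A] = 25/96*1/12 + 71/96*1/3 = 103/384
  d_3[B] = 25/96*11/12 + 71/96*2/3 = 281/384
d_3 = (A=103/384, B=281/384)
  d_4[A] = 103/384*1/12 + 281/384*1/3 = 409/1536
  d_4[B] = 103/384*11/12 + 281/384*2/3 = 1127/1536
d_4 = (A=409/1536, B=1127/1536)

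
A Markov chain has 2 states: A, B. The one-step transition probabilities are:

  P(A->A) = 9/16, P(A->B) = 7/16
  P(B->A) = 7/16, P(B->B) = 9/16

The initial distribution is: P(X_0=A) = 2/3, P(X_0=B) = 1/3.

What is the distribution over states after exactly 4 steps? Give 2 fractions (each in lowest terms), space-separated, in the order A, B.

Propagating the distribution step by step (d_{t+1} = d_t * P):
d_0 = (A=2/3, B=1/3)
  d_1[A] = 2/3*9/16 + 1/3*7/16 = 25/48
  d_1[B] = 2/3*7/16 + 1/3*9/16 = 23/48
d_1 = (A=25/48, B=23/48)
  d_2[A] = 25/48*9/16 + 23/48*7/16 = 193/384
  d_2[B] = 25/48*7/16 + 23/48*9/16 = 191/384
d_2 = (A=193/384, B=191/384)
  d_3[A] = 193/384*9/16 + 191/384*7/16 = 1537/3072
  d_3[B] = 193/384*7/16 + 191/384*9/16 = 1535/3072
d_3 = (A=1537/3072, B=1535/3072)
  d_4[A] = 1537/3072*9/16 + 1535/3072*7/16 = 12289/24576
  d_4[B] = 1537/3072*7/16 + 1535/3072*9/16 = 12287/24576
d_4 = (A=12289/24576, B=12287/24576)

Answer: 12289/24576 12287/24576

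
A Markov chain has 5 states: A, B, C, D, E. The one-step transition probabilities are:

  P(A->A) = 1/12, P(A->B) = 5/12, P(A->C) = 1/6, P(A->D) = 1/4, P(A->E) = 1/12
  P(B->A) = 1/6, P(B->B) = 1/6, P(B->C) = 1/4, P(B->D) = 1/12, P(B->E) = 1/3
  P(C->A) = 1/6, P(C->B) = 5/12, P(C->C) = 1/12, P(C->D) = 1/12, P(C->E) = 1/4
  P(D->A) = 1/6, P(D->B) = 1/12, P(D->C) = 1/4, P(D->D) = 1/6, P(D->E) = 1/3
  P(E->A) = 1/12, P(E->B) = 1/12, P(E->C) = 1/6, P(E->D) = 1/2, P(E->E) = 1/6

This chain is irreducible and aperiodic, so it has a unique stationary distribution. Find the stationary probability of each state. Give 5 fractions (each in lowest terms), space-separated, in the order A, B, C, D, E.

Answer: 337/2494 2855/13717 467/2494 6203/27434 607/2494

Derivation:
The stationary distribution satisfies pi = pi * P, i.e.:
  pi_A = 1/12*pi_A + 1/6*pi_B + 1/6*pi_C + 1/6*pi_D + 1/12*pi_E
  pi_B = 5/12*pi_A + 1/6*pi_B + 5/12*pi_C + 1/12*pi_D + 1/12*pi_E
  pi_C = 1/6*pi_A + 1/4*pi_B + 1/12*pi_C + 1/4*pi_D + 1/6*pi_E
  pi_D = 1/4*pi_A + 1/12*pi_B + 1/12*pi_C + 1/6*pi_D + 1/2*pi_E
  pi_E = 1/12*pi_A + 1/3*pi_B + 1/4*pi_C + 1/3*pi_D + 1/6*pi_E
with normalization: pi_A + pi_B + pi_C + pi_D + pi_E = 1.

Using the first 4 balance equations plus normalization, the linear system A*pi = b is:
  [-11/12, 1/6, 1/6, 1/6, 1/12] . pi = 0
  [5/12, -5/6, 5/12, 1/12, 1/12] . pi = 0
  [1/6, 1/4, -11/12, 1/4, 1/6] . pi = 0
  [1/4, 1/12, 1/12, -5/6, 1/2] . pi = 0
  [1, 1, 1, 1, 1] . pi = 1

Solving yields:
  pi_A = 337/2494
  pi_B = 2855/13717
  pi_C = 467/2494
  pi_D = 6203/27434
  pi_E = 607/2494

Verification (pi * P):
  337/2494*1/12 + 2855/13717*1/6 + 467/2494*1/6 + 6203/27434*1/6 + 607/2494*1/12 = 337/2494 = pi_A  (ok)
  337/2494*5/12 + 2855/13717*1/6 + 467/2494*5/12 + 6203/27434*1/12 + 607/2494*1/12 = 2855/13717 = pi_B  (ok)
  337/2494*1/6 + 2855/13717*1/4 + 467/2494*1/12 + 6203/27434*1/4 + 607/2494*1/6 = 467/2494 = pi_C  (ok)
  337/2494*1/4 + 2855/13717*1/12 + 467/2494*1/12 + 6203/27434*1/6 + 607/2494*1/2 = 6203/27434 = pi_D  (ok)
  337/2494*1/12 + 2855/13717*1/3 + 467/2494*1/4 + 6203/27434*1/3 + 607/2494*1/6 = 607/2494 = pi_E  (ok)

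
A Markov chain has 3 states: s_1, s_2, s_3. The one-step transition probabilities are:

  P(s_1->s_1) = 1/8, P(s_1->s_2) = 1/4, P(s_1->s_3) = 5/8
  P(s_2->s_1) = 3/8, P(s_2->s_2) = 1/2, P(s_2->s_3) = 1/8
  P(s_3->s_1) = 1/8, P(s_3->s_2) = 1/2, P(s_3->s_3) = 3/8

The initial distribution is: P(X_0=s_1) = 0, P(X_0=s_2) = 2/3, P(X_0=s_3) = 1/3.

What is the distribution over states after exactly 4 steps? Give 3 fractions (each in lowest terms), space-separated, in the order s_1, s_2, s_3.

Propagating the distribution step by step (d_{t+1} = d_t * P):
d_0 = (s_1=0, s_2=2/3, s_3=1/3)
  d_1[s_1] = 0*1/8 + 2/3*3/8 + 1/3*1/8 = 7/24
  d_1[s_2] = 0*1/4 + 2/3*1/2 + 1/3*1/2 = 1/2
  d_1[s_3] = 0*5/8 + 2/3*1/8 + 1/3*3/8 = 5/24
d_1 = (s_1=7/24, s_2=1/2, s_3=5/24)
  d_2[s_1] = 7/24*1/8 + 1/2*3/8 + 5/24*1/8 = 1/4
  d_2[s_2] = 7/24*1/4 + 1/2*1/2 + 5/24*1/2 = 41/96
  d_2[s_3] = 7/24*5/8 + 1/2*1/8 + 5/24*3/8 = 31/96
d_2 = (s_1=1/4, s_2=41/96, s_3=31/96)
  d_3[s_1] = 1/4*1/8 + 41/96*3/8 + 31/96*1/8 = 89/384
  d_3[s_2] = 1/4*1/4 + 41/96*1/2 + 31/96*1/2 = 7/16
  d_3[s_3] = 1/4*5/8 + 41/96*1/8 + 31/96*3/8 = 127/384
d_3 = (s_1=89/384, s_2=7/16, s_3=127/384)
  d_4[s_1] = 89/384*1/8 + 7/16*3/8 + 127/384*1/8 = 15/64
  d_4[s_2] = 89/384*1/4 + 7/16*1/2 + 127/384*1/2 = 679/1536
  d_4[s_3] = 89/384*5/8 + 7/16*1/8 + 127/384*3/8 = 497/1536
d_4 = (s_1=15/64, s_2=679/1536, s_3=497/1536)

Answer: 15/64 679/1536 497/1536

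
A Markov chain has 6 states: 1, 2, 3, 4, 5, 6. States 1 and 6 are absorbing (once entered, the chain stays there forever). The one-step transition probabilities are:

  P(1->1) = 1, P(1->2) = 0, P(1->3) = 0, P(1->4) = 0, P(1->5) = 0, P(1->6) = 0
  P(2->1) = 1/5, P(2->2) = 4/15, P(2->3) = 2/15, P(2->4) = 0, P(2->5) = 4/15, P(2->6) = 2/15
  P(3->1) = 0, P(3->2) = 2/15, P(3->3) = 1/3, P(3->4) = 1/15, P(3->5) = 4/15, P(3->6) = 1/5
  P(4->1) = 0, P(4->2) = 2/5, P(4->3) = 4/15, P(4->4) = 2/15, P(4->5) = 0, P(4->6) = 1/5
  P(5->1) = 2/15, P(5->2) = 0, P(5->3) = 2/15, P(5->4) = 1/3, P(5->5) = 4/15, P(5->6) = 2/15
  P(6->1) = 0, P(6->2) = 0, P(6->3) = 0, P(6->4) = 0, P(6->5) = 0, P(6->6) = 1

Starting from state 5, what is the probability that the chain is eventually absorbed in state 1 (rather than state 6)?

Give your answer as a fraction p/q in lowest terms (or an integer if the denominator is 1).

Let a_i = P(absorbed in 1 | start in state i).
Boundary conditions: a_1 = 1, a_6 = 0.
For each transient state i, a_i = sum_j P(i->j) * a_j:
  a_2 = 1/5*a_1 + 4/15*a_2 + 2/15*a_3 + 0*a_4 + 4/15*a_5 + 2/15*a_6
  a_3 = 0*a_1 + 2/15*a_2 + 1/3*a_3 + 1/15*a_4 + 4/15*a_5 + 1/5*a_6
  a_4 = 0*a_1 + 2/5*a_2 + 4/15*a_3 + 2/15*a_4 + 0*a_5 + 1/5*a_6
  a_5 = 2/15*a_1 + 0*a_2 + 2/15*a_3 + 1/3*a_4 + 4/15*a_5 + 2/15*a_6

Substituting a_1 = 1 and a_6 = 0, rearrange to (I - Q) a = r where r[i] = P(i -> 1):
  [11/15, -2/15, 0, -4/15] . (a_2, a_3, a_4, a_5) = 1/5
  [-2/15, 2/3, -1/15, -4/15] . (a_2, a_3, a_4, a_5) = 0
  [-2/5, -4/15, 13/15, 0] . (a_2, a_3, a_4, a_5) = 0
  [0, -2/15, -1/3, 11/15] . (a_2, a_3, a_4, a_5) = 2/15

Solving yields:
  a_2 = 2411/5331
  a_3 = 1408/5331
  a_4 = 1546/5331
  a_5 = 1928/5331

Starting state is 5, so the absorption probability is a_5 = 1928/5331.

Answer: 1928/5331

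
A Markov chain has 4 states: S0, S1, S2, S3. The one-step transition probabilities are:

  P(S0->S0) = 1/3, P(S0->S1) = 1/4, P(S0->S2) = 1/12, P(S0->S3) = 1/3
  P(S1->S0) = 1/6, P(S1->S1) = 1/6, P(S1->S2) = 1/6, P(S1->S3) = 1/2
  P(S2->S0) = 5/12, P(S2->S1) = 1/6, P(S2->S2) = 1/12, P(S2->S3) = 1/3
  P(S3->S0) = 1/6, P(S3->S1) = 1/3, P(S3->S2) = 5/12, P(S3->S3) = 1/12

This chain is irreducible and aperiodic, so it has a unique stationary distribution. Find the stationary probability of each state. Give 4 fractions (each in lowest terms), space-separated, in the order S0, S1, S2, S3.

The stationary distribution satisfies pi = pi * P, i.e.:
  pi_S0 = 1/3*pi_S0 + 1/6*pi_S1 + 5/12*pi_S2 + 1/6*pi_S3
  pi_S1 = 1/4*pi_S0 + 1/6*pi_S1 + 1/6*pi_S2 + 1/3*pi_S3
  pi_S2 = 1/12*pi_S0 + 1/6*pi_S1 + 1/12*pi_S2 + 5/12*pi_S3
  pi_S3 = 1/3*pi_S0 + 1/2*pi_S1 + 1/3*pi_S2 + 1/12*pi_S3
with normalization: pi_S0 + pi_S1 + pi_S2 + pi_S3 = 1.

Using the first 3 balance equations plus normalization, the linear system A*pi = b is:
  [-2/3, 1/6, 5/12, 1/6] . pi = 0
  [1/4, -5/6, 1/6, 1/3] . pi = 0
  [1/12, 1/6, -11/12, 5/12] . pi = 0
  [1, 1, 1, 1] . pi = 1

Solving yields:
  pi_S0 = 610/2339
  pi_S1 = 557/2339
  pi_S2 = 474/2339
  pi_S3 = 698/2339

Verification (pi * P):
  610/2339*1/3 + 557/2339*1/6 + 474/2339*5/12 + 698/2339*1/6 = 610/2339 = pi_S0  (ok)
  610/2339*1/4 + 557/2339*1/6 + 474/2339*1/6 + 698/2339*1/3 = 557/2339 = pi_S1  (ok)
  610/2339*1/12 + 557/2339*1/6 + 474/2339*1/12 + 698/2339*5/12 = 474/2339 = pi_S2  (ok)
  610/2339*1/3 + 557/2339*1/2 + 474/2339*1/3 + 698/2339*1/12 = 698/2339 = pi_S3  (ok)

Answer: 610/2339 557/2339 474/2339 698/2339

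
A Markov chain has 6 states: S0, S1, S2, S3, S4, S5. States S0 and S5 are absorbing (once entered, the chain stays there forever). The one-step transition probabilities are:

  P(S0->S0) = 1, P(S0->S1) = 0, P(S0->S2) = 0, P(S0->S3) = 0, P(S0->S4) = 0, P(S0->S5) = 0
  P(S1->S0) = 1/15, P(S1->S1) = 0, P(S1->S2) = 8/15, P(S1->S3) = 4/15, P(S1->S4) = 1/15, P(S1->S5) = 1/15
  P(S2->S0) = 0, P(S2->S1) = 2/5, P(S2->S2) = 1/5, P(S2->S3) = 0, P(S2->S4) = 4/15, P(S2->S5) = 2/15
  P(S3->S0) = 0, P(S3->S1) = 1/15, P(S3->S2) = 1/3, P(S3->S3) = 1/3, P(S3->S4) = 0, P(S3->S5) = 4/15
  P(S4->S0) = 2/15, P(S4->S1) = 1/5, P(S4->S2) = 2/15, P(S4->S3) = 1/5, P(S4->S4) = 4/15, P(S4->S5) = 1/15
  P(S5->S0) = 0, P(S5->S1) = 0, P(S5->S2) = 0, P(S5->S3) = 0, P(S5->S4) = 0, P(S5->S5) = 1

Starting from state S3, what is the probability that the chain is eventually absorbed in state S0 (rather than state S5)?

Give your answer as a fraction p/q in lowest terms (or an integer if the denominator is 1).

Let a_i = P(absorbed in S0 | start in state i).
Boundary conditions: a_S0 = 1, a_S5 = 0.
For each transient state i, a_i = sum_j P(i->j) * a_j:
  a_S1 = 1/15*a_S0 + 0*a_S1 + 8/15*a_S2 + 4/15*a_S3 + 1/15*a_S4 + 1/15*a_S5
  a_S2 = 0*a_S0 + 2/5*a_S1 + 1/5*a_S2 + 0*a_S3 + 4/15*a_S4 + 2/15*a_S5
  a_S3 = 0*a_S0 + 1/15*a_S1 + 1/3*a_S2 + 1/3*a_S3 + 0*a_S4 + 4/15*a_S5
  a_S4 = 2/15*a_S0 + 1/5*a_S1 + 2/15*a_S2 + 1/5*a_S3 + 4/15*a_S4 + 1/15*a_S5

Substituting a_S0 = 1 and a_S5 = 0, rearrange to (I - Q) a = r where r[i] = P(i -> S0):
  [1, -8/15, -4/15, -1/15] . (a_S1, a_S2, a_S3, a_S4) = 1/15
  [-2/5, 4/5, 0, -4/15] . (a_S1, a_S2, a_S3, a_S4) = 0
  [-1/15, -1/3, 2/3, 0] . (a_S1, a_S2, a_S3, a_S4) = 0
  [-1/5, -2/15, -1/5, 11/15] . (a_S1, a_S2, a_S3, a_S4) = 2/15

Solving yields:
  a_S1 = 1110/4351
  a_S2 = 1040/4351
  a_S3 = 631/4351
  a_S4 = 1455/4351

Starting state is S3, so the absorption probability is a_S3 = 631/4351.

Answer: 631/4351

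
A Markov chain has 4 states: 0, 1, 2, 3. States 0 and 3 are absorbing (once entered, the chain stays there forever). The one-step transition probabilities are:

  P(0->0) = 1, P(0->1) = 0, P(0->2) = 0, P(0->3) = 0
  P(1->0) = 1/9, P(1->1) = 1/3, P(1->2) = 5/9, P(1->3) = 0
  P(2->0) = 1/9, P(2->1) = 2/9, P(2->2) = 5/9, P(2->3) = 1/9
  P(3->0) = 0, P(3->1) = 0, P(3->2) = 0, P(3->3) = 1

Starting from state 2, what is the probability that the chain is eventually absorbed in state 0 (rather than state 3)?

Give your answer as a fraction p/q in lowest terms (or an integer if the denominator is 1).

Let a_i = P(absorbed in 0 | start in state i).
Boundary conditions: a_0 = 1, a_3 = 0.
For each transient state i, a_i = sum_j P(i->j) * a_j:
  a_1 = 1/9*a_0 + 1/3*a_1 + 5/9*a_2 + 0*a_3
  a_2 = 1/9*a_0 + 2/9*a_1 + 5/9*a_2 + 1/9*a_3

Substituting a_0 = 1 and a_3 = 0, rearrange to (I - Q) a = r where r[i] = P(i -> 0):
  [2/3, -5/9] . (a_1, a_2) = 1/9
  [-2/9, 4/9] . (a_1, a_2) = 1/9

Solving yields:
  a_1 = 9/14
  a_2 = 4/7

Starting state is 2, so the absorption probability is a_2 = 4/7.

Answer: 4/7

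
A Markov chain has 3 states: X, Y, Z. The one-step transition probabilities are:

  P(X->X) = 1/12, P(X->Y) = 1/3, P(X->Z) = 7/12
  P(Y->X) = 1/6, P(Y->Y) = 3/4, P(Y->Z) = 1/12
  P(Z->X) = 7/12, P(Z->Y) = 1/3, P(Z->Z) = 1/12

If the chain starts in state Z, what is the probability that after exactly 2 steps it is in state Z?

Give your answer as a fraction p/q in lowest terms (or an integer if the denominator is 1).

Computing P^2 by repeated multiplication:
P^1 =
  X: [1/12, 1/3, 7/12]
  Y: [1/6, 3/4, 1/12]
  Z: [7/12, 1/3, 1/12]
P^2 =
  X: [29/72, 17/36, 1/8]
  Y: [3/16, 31/48, 1/6]
  Z: [11/72, 17/36, 3/8]

(P^2)[Z -> Z] = 3/8

Answer: 3/8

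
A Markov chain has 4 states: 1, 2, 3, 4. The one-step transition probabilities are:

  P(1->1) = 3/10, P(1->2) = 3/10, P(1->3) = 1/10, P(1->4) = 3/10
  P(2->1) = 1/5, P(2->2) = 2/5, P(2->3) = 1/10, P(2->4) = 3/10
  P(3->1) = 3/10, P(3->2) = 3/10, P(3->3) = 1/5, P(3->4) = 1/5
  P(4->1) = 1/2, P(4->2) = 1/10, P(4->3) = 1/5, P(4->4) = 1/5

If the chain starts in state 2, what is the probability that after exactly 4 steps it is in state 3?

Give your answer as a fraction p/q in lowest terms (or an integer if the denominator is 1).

Computing P^4 by repeated multiplication:
P^1 =
  1: [3/10, 3/10, 1/10, 3/10]
  2: [1/5, 2/5, 1/10, 3/10]
  3: [3/10, 3/10, 1/5, 1/5]
  4: [1/2, 1/10, 1/5, 1/5]
P^2 =
  1: [33/100, 27/100, 7/50, 13/50]
  2: [8/25, 7/25, 7/50, 13/50]
  3: [31/100, 29/100, 7/50, 13/50]
  4: [33/100, 27/100, 7/50, 13/50]
P^3 =
  1: [13/40, 11/40, 7/50, 13/50]
  2: [81/250, 69/250, 7/50, 13/50]
  3: [323/1000, 277/1000, 7/50, 13/50]
  4: [13/40, 11/40, 7/50, 13/50]
P^4 =
  1: [649/2000, 551/2000, 7/50, 13/50]
  2: [811/2500, 689/2500, 7/50, 13/50]
  3: [3243/10000, 2757/10000, 7/50, 13/50]
  4: [649/2000, 551/2000, 7/50, 13/50]

(P^4)[2 -> 3] = 7/50

Answer: 7/50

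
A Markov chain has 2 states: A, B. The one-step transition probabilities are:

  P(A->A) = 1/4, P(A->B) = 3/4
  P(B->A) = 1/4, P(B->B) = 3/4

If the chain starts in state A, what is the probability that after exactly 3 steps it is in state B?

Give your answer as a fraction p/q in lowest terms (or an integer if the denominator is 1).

Answer: 3/4

Derivation:
Computing P^3 by repeated multiplication:
P^1 =
  A: [1/4, 3/4]
  B: [1/4, 3/4]
P^2 =
  A: [1/4, 3/4]
  B: [1/4, 3/4]
P^3 =
  A: [1/4, 3/4]
  B: [1/4, 3/4]

(P^3)[A -> B] = 3/4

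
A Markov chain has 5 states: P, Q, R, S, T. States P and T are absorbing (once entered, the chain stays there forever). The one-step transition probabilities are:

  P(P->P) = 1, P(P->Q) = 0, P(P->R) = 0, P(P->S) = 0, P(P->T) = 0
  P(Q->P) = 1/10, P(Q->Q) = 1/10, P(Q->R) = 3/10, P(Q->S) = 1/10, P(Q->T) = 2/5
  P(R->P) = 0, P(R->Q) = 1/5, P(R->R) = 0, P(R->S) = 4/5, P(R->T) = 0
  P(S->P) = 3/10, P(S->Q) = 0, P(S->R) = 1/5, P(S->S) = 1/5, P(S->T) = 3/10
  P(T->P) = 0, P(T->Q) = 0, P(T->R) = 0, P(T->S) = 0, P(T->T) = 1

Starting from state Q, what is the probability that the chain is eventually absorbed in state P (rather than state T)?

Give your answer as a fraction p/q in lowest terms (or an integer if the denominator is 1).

Let a_i = P(absorbed in P | start in state i).
Boundary conditions: a_P = 1, a_T = 0.
For each transient state i, a_i = sum_j P(i->j) * a_j:
  a_Q = 1/10*a_P + 1/10*a_Q + 3/10*a_R + 1/10*a_S + 2/5*a_T
  a_R = 0*a_P + 1/5*a_Q + 0*a_R + 4/5*a_S + 0*a_T
  a_S = 3/10*a_P + 0*a_Q + 1/5*a_R + 1/5*a_S + 3/10*a_T

Substituting a_P = 1 and a_T = 0, rearrange to (I - Q) a = r where r[i] = P(i -> P):
  [9/10, -3/10, -1/10] . (a_Q, a_R, a_S) = 1/10
  [-1/5, 1, -4/5] . (a_Q, a_R, a_S) = 0
  [0, -1/5, 4/5] . (a_Q, a_R, a_S) = 3/10

Solving yields:
  a_Q = 83/262
  a_R = 119/262
  a_S = 64/131

Starting state is Q, so the absorption probability is a_Q = 83/262.

Answer: 83/262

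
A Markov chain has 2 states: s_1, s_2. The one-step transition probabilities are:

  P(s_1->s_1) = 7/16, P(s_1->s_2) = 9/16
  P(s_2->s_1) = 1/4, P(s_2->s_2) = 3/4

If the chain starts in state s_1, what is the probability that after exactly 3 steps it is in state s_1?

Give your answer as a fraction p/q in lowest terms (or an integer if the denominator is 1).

Answer: 1279/4096

Derivation:
Computing P^3 by repeated multiplication:
P^1 =
  s_1: [7/16, 9/16]
  s_2: [1/4, 3/4]
P^2 =
  s_1: [85/256, 171/256]
  s_2: [19/64, 45/64]
P^3 =
  s_1: [1279/4096, 2817/4096]
  s_2: [313/1024, 711/1024]

(P^3)[s_1 -> s_1] = 1279/4096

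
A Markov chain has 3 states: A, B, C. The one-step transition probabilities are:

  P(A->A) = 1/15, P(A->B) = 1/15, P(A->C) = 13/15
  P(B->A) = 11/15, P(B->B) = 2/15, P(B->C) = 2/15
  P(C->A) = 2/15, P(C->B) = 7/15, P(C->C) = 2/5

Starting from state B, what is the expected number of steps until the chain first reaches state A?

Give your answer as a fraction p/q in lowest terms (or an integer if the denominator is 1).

Let h_i = expected steps to first reach A from state i.
Boundary: h_A = 0.
First-step equations for the other states:
  h_B = 1 + 11/15*h_A + 2/15*h_B + 2/15*h_C
  h_C = 1 + 2/15*h_A + 7/15*h_B + 2/5*h_C

Substituting h_A = 0 and rearranging gives the linear system (I - Q) h = 1:
  [13/15, -2/15] . (h_B, h_C) = 1
  [-7/15, 3/5] . (h_B, h_C) = 1

Solving yields:
  h_B = 165/103
  h_C = 300/103

Starting state is B, so the expected hitting time is h_B = 165/103.

Answer: 165/103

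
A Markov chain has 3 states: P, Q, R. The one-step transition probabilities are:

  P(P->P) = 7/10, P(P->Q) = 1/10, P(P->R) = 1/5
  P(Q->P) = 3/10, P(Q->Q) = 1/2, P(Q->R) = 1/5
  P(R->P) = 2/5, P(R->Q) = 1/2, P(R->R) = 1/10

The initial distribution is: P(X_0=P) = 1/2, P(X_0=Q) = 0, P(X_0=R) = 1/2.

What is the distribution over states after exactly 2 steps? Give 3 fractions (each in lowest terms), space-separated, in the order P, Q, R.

Propagating the distribution step by step (d_{t+1} = d_t * P):
d_0 = (P=1/2, Q=0, R=1/2)
  d_1[P] = 1/2*7/10 + 0*3/10 + 1/2*2/5 = 11/20
  d_1[Q] = 1/2*1/10 + 0*1/2 + 1/2*1/2 = 3/10
  d_1[R] = 1/2*1/5 + 0*1/5 + 1/2*1/10 = 3/20
d_1 = (P=11/20, Q=3/10, R=3/20)
  d_2[P] = 11/20*7/10 + 3/10*3/10 + 3/20*2/5 = 107/200
  d_2[Q] = 11/20*1/10 + 3/10*1/2 + 3/20*1/2 = 7/25
  d_2[R] = 11/20*1/5 + 3/10*1/5 + 3/20*1/10 = 37/200
d_2 = (P=107/200, Q=7/25, R=37/200)

Answer: 107/200 7/25 37/200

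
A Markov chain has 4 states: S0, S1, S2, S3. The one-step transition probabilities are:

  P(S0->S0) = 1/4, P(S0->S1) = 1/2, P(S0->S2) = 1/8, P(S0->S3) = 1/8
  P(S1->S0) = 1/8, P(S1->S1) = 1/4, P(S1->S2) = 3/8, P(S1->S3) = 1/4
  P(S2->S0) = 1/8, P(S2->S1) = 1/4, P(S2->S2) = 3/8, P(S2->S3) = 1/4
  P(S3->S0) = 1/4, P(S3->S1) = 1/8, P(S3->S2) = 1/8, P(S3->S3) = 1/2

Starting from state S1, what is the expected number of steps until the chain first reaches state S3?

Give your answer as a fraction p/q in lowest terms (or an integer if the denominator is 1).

Answer: 56/13

Derivation:
Let h_i = expected steps to first reach S3 from state i.
Boundary: h_S3 = 0.
First-step equations for the other states:
  h_S0 = 1 + 1/4*h_S0 + 1/2*h_S1 + 1/8*h_S2 + 1/8*h_S3
  h_S1 = 1 + 1/8*h_S0 + 1/4*h_S1 + 3/8*h_S2 + 1/4*h_S3
  h_S2 = 1 + 1/8*h_S0 + 1/4*h_S1 + 3/8*h_S2 + 1/4*h_S3

Substituting h_S3 = 0 and rearranging gives the linear system (I - Q) h = 1:
  [3/4, -1/2, -1/8] . (h_S0, h_S1, h_S2) = 1
  [-1/8, 3/4, -3/8] . (h_S0, h_S1, h_S2) = 1
  [-1/8, -1/4, 5/8] . (h_S0, h_S1, h_S2) = 1

Solving yields:
  h_S0 = 64/13
  h_S1 = 56/13
  h_S2 = 56/13

Starting state is S1, so the expected hitting time is h_S1 = 56/13.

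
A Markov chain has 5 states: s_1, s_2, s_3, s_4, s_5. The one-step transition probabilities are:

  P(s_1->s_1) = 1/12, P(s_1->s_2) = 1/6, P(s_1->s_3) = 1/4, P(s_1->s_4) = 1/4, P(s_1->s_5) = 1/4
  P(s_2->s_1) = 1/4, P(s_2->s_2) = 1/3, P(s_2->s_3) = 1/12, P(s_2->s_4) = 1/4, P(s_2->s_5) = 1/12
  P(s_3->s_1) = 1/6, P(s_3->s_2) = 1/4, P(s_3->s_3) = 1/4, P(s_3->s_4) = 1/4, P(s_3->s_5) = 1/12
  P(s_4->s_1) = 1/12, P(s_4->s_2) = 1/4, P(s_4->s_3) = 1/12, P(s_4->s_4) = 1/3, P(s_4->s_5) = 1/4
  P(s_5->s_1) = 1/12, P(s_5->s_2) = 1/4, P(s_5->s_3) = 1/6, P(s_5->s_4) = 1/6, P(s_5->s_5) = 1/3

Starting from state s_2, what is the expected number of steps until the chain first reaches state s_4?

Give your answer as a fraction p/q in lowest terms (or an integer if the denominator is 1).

Let h_i = expected steps to first reach s_4 from state i.
Boundary: h_s_4 = 0.
First-step equations for the other states:
  h_s_1 = 1 + 1/12*h_s_1 + 1/6*h_s_2 + 1/4*h_s_3 + 1/4*h_s_4 + 1/4*h_s_5
  h_s_2 = 1 + 1/4*h_s_1 + 1/3*h_s_2 + 1/12*h_s_3 + 1/4*h_s_4 + 1/12*h_s_5
  h_s_3 = 1 + 1/6*h_s_1 + 1/4*h_s_2 + 1/4*h_s_3 + 1/4*h_s_4 + 1/12*h_s_5
  h_s_5 = 1 + 1/12*h_s_1 + 1/4*h_s_2 + 1/6*h_s_3 + 1/6*h_s_4 + 1/3*h_s_5

Substituting h_s_4 = 0 and rearranging gives the linear system (I - Q) h = 1:
  [11/12, -1/6, -1/4, -1/4] . (h_s_1, h_s_2, h_s_3, h_s_5) = 1
  [-1/4, 2/3, -1/12, -1/12] . (h_s_1, h_s_2, h_s_3, h_s_5) = 1
  [-1/6, -1/4, 3/4, -1/12] . (h_s_1, h_s_2, h_s_3, h_s_5) = 1
  [-1/12, -1/4, -1/6, 2/3] . (h_s_1, h_s_2, h_s_3, h_s_5) = 1

Solving yields:
  h_s_1 = 201/47
  h_s_2 = 198/47
  h_s_3 = 1977/470
  h_s_5 = 2193/470

Starting state is s_2, so the expected hitting time is h_s_2 = 198/47.

Answer: 198/47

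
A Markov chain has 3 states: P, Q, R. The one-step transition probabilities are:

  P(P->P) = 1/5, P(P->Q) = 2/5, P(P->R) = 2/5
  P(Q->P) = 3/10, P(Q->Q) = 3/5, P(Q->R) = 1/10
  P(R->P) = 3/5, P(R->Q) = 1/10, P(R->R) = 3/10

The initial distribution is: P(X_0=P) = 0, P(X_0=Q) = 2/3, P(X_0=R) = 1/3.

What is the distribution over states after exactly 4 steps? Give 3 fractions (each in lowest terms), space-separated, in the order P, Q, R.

Answer: 1693/5000 491/1200 7567/30000

Derivation:
Propagating the distribution step by step (d_{t+1} = d_t * P):
d_0 = (P=0, Q=2/3, R=1/3)
  d_1[P] = 0*1/5 + 2/3*3/10 + 1/3*3/5 = 2/5
  d_1[Q] = 0*2/5 + 2/3*3/5 + 1/3*1/10 = 13/30
  d_1[R] = 0*2/5 + 2/3*1/10 + 1/3*3/10 = 1/6
d_1 = (P=2/5, Q=13/30, R=1/6)
  d_2[P] = 2/5*1/5 + 13/30*3/10 + 1/6*3/5 = 31/100
  d_2[Q] = 2/5*2/5 + 13/30*3/5 + 1/6*1/10 = 131/300
  d_2[R] = 2/5*2/5 + 13/30*1/10 + 1/6*3/10 = 19/75
d_2 = (P=31/100, Q=131/300, R=19/75)
  d_3[P] = 31/100*1/5 + 131/300*3/10 + 19/75*3/5 = 69/200
  d_3[Q] = 31/100*2/5 + 131/300*3/5 + 19/75*1/10 = 617/1500
  d_3[R] = 31/100*2/5 + 131/300*1/10 + 19/75*3/10 = 731/3000
d_3 = (P=69/200, Q=617/1500, R=731/3000)
  d_4[P] = 69/200*1/5 + 617/1500*3/10 + 731/3000*3/5 = 1693/5000
  d_4[Q] = 69/200*2/5 + 617/1500*3/5 + 731/3000*1/10 = 491/1200
  d_4[R] = 69/200*2/5 + 617/1500*1/10 + 731/3000*3/10 = 7567/30000
d_4 = (P=1693/5000, Q=491/1200, R=7567/30000)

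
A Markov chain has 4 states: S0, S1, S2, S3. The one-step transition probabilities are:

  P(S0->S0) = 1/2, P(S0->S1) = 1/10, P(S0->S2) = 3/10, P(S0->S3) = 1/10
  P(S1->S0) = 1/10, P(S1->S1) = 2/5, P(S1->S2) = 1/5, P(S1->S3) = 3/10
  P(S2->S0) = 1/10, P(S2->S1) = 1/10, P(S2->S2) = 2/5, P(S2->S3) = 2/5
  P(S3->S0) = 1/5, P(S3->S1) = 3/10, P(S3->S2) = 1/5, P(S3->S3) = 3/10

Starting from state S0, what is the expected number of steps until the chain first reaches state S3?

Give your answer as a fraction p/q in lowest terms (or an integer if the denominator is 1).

Let h_i = expected steps to first reach S3 from state i.
Boundary: h_S3 = 0.
First-step equations for the other states:
  h_S0 = 1 + 1/2*h_S0 + 1/10*h_S1 + 3/10*h_S2 + 1/10*h_S3
  h_S1 = 1 + 1/10*h_S0 + 2/5*h_S1 + 1/5*h_S2 + 3/10*h_S3
  h_S2 = 1 + 1/10*h_S0 + 1/10*h_S1 + 2/5*h_S2 + 2/5*h_S3

Substituting h_S3 = 0 and rearranging gives the linear system (I - Q) h = 1:
  [1/2, -1/10, -3/10] . (h_S0, h_S1, h_S2) = 1
  [-1/10, 3/5, -1/5] . (h_S0, h_S1, h_S2) = 1
  [-1/10, -1/10, 3/5] . (h_S0, h_S1, h_S2) = 1

Solving yields:
  h_S0 = 210/47
  h_S1 = 160/47
  h_S2 = 140/47

Starting state is S0, so the expected hitting time is h_S0 = 210/47.

Answer: 210/47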